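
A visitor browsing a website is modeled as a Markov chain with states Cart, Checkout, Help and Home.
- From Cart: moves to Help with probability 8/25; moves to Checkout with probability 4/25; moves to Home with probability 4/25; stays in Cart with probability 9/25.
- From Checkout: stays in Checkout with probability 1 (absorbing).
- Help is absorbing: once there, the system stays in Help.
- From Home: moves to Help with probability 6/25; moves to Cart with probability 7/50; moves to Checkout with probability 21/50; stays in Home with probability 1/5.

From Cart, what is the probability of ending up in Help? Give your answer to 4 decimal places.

Let h(s) be the probability of absorption at Help starting from transient state s. Then h(Help) = 1 and h(Checkout) = 0. By first-step analysis:
h(Cart) = 0.36·h(Cart) + 0.16·0 + 0.32·1 + 0.16·h(Home)
h(Home) = 0.14·h(Cart) + 0.42·0 + 0.24·1 + 0.2·h(Home)
Solving: h(Cart) = 0.6013, h(Home) = 0.4052.
Starting from Cart, the probability is 0.6013.

0.6013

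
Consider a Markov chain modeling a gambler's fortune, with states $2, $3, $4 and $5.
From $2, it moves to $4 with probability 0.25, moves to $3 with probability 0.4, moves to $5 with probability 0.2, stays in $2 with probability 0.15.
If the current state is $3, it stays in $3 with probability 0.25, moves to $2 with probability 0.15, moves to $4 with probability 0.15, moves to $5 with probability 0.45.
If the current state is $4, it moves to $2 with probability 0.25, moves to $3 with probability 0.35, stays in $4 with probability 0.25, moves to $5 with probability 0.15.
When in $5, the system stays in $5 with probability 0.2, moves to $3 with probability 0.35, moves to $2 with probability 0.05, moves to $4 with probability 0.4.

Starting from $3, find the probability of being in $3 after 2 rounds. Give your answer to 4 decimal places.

0.3325

Propagate the distribution vector 2 rounds from $3.
After 0 rounds: (0.0000, 1.0000, 0.0000, 0.0000)
After 1 round: (0.1500, 0.2500, 0.1500, 0.4500)
After 2 rounds: (0.1200, 0.3325, 0.2925, 0.2550)
P(in $3 after 2 rounds) = 0.3325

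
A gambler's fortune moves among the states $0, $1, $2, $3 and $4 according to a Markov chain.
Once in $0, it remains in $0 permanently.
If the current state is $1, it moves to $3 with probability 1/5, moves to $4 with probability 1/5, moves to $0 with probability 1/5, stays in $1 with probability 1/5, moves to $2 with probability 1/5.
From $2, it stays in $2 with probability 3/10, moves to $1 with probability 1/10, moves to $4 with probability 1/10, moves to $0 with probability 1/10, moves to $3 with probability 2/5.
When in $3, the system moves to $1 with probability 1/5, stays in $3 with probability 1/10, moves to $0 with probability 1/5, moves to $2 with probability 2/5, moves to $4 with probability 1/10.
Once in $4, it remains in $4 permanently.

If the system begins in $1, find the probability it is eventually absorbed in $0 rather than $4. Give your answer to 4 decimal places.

0.5359

Let h(s) be the probability of absorption at $0 starting from transient state s. Then h($0) = 1 and h($4) = 0. By first-step analysis:
h($1) = 0.2·1 + 0.2·h($1) + 0.2·h($2) + 0.2·h($3) + 0.2·0
h($2) = 0.1·1 + 0.1·h($1) + 0.3·h($2) + 0.4·h($3) + 0.1·0
h($3) = 0.2·1 + 0.2·h($1) + 0.4·h($2) + 0.1·h($3) + 0.1·0
Solving: h($1) = 0.5359, h($2) = 0.5556, h($3) = 0.5882.
Starting from $1, the probability is 0.5359.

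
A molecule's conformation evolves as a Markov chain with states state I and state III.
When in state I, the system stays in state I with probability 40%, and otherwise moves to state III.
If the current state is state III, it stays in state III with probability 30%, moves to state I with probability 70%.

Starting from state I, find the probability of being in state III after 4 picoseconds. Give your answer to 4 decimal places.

0.4578

Propagate the distribution vector 4 picoseconds from state I.
After 0 picoseconds: (1.0000, 0.0000)
After 1 picosecond: (0.4000, 0.6000)
After 2 picoseconds: (0.5800, 0.4200)
After 3 picoseconds: (0.5260, 0.4740)
After 4 picoseconds: (0.5422, 0.4578)
P(in state III after 4 picoseconds) = 0.4578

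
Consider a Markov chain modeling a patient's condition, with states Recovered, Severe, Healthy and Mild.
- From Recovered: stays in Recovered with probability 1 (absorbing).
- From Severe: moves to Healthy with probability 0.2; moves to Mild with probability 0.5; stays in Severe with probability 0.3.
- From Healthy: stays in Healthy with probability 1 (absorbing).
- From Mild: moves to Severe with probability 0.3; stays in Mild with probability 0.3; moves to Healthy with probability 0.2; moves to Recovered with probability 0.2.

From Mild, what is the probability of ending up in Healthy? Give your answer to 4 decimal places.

0.5882

Let h(s) be the probability of absorption at Healthy starting from transient state s. Then h(Healthy) = 1 and h(Recovered) = 0. By first-step analysis:
h(Severe) = 0.3·h(Severe) + 0.2·1 + 0.5·h(Mild)
h(Mild) = 0.2·0 + 0.3·h(Severe) + 0.2·1 + 0.3·h(Mild)
Solving: h(Severe) = 0.7059, h(Mild) = 0.5882.
Starting from Mild, the probability is 0.5882.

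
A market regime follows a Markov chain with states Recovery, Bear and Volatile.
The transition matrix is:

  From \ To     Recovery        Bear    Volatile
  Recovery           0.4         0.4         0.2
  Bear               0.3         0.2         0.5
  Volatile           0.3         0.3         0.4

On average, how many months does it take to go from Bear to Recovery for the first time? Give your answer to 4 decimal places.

Let t(s) be the expected number of months to first reach Recovery from state s, with t(Recovery) = 0. Conditioning on the first month:
t(Bear) = 1 + 0.2·t(Bear) + 0.5·t(Volatile)
t(Volatile) = 1 + 0.3·t(Bear) + 0.4·t(Volatile)
Solving: t(Bear) = 3.3333, t(Volatile) = 3.3333.
Expected months from Bear to Recovery: 3.3333.

3.3333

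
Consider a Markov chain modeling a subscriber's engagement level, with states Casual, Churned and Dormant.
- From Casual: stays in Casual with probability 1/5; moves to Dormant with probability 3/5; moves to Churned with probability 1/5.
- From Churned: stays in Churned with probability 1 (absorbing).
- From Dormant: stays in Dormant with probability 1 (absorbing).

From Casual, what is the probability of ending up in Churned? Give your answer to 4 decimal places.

0.2500

Let h(s) be the probability of absorption at Churned starting from transient state s. Then h(Churned) = 1 and h(Dormant) = 0. By first-step analysis:
h(Casual) = 0.2·h(Casual) + 0.2·1 + 0.6·0
Solving: h(Casual) = 0.2500.
Starting from Casual, the probability is 0.2500.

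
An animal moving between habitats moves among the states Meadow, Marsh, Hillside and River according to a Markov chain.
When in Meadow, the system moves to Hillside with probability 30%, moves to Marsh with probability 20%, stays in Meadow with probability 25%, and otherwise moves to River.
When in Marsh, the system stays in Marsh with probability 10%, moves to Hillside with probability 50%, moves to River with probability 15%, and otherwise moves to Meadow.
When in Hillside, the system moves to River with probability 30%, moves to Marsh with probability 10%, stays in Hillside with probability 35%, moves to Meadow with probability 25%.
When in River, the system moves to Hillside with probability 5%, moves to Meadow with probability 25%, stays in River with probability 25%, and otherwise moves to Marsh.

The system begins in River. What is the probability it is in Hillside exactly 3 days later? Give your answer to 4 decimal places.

Propagate the distribution vector 3 days from River.
After 0 days: (0.0000, 0.0000, 0.0000, 1.0000)
After 1 day: (0.2500, 0.4500, 0.0500, 0.2500)
After 2 days: (0.2500, 0.2125, 0.3300, 0.2075)
After 3 days: (0.2500, 0.1976, 0.3071, 0.2453)
P(in Hillside after 3 days) = 0.3071

0.3071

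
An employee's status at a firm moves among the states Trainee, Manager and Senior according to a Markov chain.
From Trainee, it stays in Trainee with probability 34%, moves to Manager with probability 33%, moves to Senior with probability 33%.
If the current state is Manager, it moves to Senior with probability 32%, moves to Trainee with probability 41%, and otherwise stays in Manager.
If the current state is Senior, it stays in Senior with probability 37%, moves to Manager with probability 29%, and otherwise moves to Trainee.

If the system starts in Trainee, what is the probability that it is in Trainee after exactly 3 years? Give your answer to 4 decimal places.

0.3608

Propagate the distribution vector 3 years from Trainee.
After 0 years: (1.0000, 0.0000, 0.0000)
After 1 year: (0.3400, 0.3300, 0.3300)
After 2 years: (0.3631, 0.2970, 0.3399)
After 3 years: (0.3608, 0.2986, 0.3406)
P(in Trainee after 3 years) = 0.3608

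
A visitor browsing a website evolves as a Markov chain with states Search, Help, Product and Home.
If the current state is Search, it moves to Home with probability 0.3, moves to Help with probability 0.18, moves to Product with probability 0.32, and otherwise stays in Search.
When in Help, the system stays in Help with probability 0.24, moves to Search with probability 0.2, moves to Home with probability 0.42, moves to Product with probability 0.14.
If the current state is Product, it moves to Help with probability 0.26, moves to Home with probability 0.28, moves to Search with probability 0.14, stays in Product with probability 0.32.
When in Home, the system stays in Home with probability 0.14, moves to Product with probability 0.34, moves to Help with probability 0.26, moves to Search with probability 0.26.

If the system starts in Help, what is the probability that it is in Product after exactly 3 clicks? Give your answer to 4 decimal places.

Propagate the distribution vector 3 clicks from Help.
After 0 clicks: (0.0000, 1.0000, 0.0000, 0.0000)
After 1 click: (0.2000, 0.2400, 0.1400, 0.4200)
After 2 clicks: (0.2168, 0.2392, 0.2852, 0.2588)
After 3 clicks: (0.1984, 0.2379, 0.2821, 0.2816)
P(in Product after 3 clicks) = 0.2821

0.2821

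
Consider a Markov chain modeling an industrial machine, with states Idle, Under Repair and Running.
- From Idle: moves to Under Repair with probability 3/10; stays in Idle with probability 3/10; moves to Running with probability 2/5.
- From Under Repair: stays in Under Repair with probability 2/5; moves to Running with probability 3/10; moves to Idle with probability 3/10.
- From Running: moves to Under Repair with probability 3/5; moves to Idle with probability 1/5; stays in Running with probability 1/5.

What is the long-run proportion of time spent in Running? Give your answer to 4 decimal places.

0.2973

Let the stationary distribution be π with π = πP and π_1 + π_2 + π_3 = 1.
π_1 = 0.3·π_1 + 0.3·π_2 + 0.2·π_3
π_2 = 0.3·π_1 + 0.4·π_2 + 0.6·π_3
Solving with the normalization constraint gives π = (0.2703, 0.4324, 0.2973).
So the stationary probability of Running is 0.2973.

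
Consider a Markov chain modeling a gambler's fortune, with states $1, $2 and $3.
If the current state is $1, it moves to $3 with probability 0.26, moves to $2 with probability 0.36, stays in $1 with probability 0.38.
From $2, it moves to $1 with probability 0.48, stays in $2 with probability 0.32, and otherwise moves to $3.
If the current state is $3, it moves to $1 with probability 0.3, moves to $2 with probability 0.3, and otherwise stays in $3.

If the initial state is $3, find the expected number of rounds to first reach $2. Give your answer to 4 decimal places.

Let t(s) be the expected number of rounds to first reach $2 from state s, with t($2) = 0. Conditioning on the first round:
t($1) = 1 + 0.38·t($1) + 0.26·t($3)
t($3) = 1 + 0.3·t($1) + 0.4·t($3)
Solving: t($1) = 2.9252, t($3) = 3.1293.
Expected rounds from $3 to $2: 3.1293.

3.1293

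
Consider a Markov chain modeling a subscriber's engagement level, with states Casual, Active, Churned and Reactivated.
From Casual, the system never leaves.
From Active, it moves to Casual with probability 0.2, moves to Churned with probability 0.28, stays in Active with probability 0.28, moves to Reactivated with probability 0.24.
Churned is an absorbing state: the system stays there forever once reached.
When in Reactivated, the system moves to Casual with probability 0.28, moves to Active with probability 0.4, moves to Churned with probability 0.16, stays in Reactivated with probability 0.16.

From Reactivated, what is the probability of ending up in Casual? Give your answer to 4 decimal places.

Let h(s) be the probability of absorption at Casual starting from transient state s. Then h(Casual) = 1 and h(Churned) = 0. By first-step analysis:
h(Active) = 0.2·1 + 0.28·h(Active) + 0.28·0 + 0.24·h(Reactivated)
h(Reactivated) = 0.28·1 + 0.4·h(Active) + 0.16·0 + 0.16·h(Reactivated)
Solving: h(Active) = 0.4623, h(Reactivated) = 0.5535.
Starting from Reactivated, the probability is 0.5535.

0.5535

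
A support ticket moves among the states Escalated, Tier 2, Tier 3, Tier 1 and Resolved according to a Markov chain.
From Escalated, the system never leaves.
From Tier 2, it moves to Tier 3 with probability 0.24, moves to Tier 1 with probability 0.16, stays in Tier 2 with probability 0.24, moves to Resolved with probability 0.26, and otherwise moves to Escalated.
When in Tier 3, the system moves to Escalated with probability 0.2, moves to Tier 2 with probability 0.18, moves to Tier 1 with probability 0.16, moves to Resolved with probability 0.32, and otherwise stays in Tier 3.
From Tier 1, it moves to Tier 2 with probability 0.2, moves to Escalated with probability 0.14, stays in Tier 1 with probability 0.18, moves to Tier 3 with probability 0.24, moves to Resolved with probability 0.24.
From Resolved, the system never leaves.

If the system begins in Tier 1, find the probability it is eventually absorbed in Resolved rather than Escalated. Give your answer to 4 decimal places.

Let h(s) be the probability of absorption at Resolved starting from transient state s. Then h(Resolved) = 1 and h(Escalated) = 0. By first-step analysis:
h(Tier 2) = 0.1·0 + 0.24·h(Tier 2) + 0.24·h(Tier 3) + 0.16·h(Tier 1) + 0.26·1
h(Tier 3) = 0.2·0 + 0.18·h(Tier 2) + 0.14·h(Tier 3) + 0.16·h(Tier 1) + 0.32·1
h(Tier 1) = 0.14·0 + 0.2·h(Tier 2) + 0.24·h(Tier 3) + 0.18·h(Tier 1) + 0.24·1
Solving: h(Tier 2) = 0.6777, h(Tier 3) = 0.6336, h(Tier 1) = 0.6434.
Starting from Tier 1, the probability is 0.6434.

0.6434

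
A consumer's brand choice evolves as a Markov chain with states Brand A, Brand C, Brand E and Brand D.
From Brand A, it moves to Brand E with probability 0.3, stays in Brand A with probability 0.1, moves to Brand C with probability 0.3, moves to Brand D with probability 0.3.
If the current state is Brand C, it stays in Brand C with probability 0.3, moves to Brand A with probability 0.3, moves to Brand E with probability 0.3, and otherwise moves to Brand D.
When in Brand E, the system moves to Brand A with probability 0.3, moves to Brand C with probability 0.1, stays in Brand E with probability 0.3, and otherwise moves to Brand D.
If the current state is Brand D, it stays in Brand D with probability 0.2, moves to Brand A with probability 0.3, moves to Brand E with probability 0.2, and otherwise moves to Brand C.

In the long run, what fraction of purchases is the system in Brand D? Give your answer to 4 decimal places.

Let the stationary distribution be π with π = πP and π_1 + π_2 + π_3 + π_4 = 1.
π_1 = 0.1·π_1 + 0.3·π_2 + 0.3·π_3 + 0.3·π_4
π_2 = 0.3·π_1 + 0.3·π_2 + 0.1·π_3 + 0.3·π_4
π_3 = 0.3·π_1 + 0.3·π_2 + 0.3·π_3 + 0.2·π_4
Solving with the normalization constraint gives π = (0.2500, 0.2446, 0.2772, 0.2283).
So the stationary probability of Brand D is 0.2283.

0.2283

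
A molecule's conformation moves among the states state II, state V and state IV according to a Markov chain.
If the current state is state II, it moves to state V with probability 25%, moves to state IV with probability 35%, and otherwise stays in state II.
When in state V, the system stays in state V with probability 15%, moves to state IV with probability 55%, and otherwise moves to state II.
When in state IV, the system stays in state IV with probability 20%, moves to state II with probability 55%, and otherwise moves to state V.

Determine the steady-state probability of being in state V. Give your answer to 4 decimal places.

0.2273

Let the stationary distribution be π with π = πP and π_1 + π_2 + π_3 = 1.
π_1 = 0.4·π_1 + 0.3·π_2 + 0.55·π_3
π_2 = 0.25·π_1 + 0.15·π_2 + 0.25·π_3
Solving with the normalization constraint gives π = (0.4289, 0.2273, 0.3439).
So the stationary probability of state V is 0.2273.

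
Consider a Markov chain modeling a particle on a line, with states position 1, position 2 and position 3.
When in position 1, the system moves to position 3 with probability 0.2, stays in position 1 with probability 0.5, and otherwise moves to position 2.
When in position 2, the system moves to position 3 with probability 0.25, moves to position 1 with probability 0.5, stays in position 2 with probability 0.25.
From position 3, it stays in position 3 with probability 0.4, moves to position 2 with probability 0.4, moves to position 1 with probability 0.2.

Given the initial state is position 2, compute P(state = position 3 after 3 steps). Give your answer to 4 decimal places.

Propagate the distribution vector 3 steps from position 2.
After 0 steps: (0.0000, 1.0000, 0.0000)
After 1 step: (0.5000, 0.2500, 0.2500)
After 2 steps: (0.4250, 0.3125, 0.2625)
After 3 steps: (0.4213, 0.3106, 0.2681)
P(in position 3 after 3 steps) = 0.2681

0.2681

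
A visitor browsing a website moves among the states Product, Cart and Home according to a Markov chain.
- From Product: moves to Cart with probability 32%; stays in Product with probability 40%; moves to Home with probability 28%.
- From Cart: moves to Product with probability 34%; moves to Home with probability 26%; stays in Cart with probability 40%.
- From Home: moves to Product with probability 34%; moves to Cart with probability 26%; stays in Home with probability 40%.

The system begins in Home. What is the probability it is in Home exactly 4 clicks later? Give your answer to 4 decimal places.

0.3110

Propagate the distribution vector 4 clicks from Home.
After 0 clicks: (0.0000, 0.0000, 1.0000)
After 1 click: (0.3400, 0.2600, 0.4000)
After 2 clicks: (0.3604, 0.3168, 0.3228)
After 3 clicks: (0.3616, 0.3260, 0.3124)
After 4 clicks: (0.3617, 0.3273, 0.3110)
P(in Home after 4 clicks) = 0.3110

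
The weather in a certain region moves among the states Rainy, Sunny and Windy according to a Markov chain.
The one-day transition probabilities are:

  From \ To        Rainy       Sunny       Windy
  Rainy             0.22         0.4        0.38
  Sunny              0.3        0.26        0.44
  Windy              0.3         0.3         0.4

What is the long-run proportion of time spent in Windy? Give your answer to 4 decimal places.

Let the stationary distribution be π with π = πP and π_1 + π_2 + π_3 = 1.
π_1 = 0.22·π_1 + 0.3·π_2 + 0.3·π_3
π_2 = 0.4·π_1 + 0.26·π_2 + 0.3·π_3
Solving with the normalization constraint gives π = (0.2778, 0.3152, 0.4071).
So the stationary probability of Windy is 0.4071.

0.4071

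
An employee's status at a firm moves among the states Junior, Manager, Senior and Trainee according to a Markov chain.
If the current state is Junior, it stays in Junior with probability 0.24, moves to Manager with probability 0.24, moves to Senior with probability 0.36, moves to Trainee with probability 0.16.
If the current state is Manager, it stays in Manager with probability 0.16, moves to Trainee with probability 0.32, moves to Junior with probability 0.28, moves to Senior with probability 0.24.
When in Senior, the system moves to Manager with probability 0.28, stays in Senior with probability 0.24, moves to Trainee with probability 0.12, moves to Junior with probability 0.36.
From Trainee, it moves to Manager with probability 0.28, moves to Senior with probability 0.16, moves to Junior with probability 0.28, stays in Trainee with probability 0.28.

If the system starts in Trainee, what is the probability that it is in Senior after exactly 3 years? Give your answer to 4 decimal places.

0.2552

Propagate the distribution vector 3 years from Trainee.
After 0 years: (0.0000, 0.0000, 0.0000, 1.0000)
After 1 year: (0.2800, 0.2800, 0.1600, 0.2800)
After 2 years: (0.2816, 0.2352, 0.2512, 0.2320)
After 3 years: (0.2888, 0.2405, 0.2552, 0.2154)
P(in Senior after 3 years) = 0.2552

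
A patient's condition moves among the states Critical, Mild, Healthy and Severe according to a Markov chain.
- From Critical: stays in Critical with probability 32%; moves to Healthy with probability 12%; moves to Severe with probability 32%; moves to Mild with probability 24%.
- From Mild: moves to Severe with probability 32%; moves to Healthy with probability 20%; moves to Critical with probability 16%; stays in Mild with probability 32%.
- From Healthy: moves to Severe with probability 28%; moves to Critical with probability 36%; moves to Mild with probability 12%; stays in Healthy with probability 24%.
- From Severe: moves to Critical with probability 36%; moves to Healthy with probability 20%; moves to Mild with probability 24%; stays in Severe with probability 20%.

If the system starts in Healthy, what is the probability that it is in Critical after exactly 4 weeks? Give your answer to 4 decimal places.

Propagate the distribution vector 4 weeks from Healthy.
After 0 weeks: (0.0000, 0.0000, 1.0000, 0.0000)
After 1 week: (0.3600, 0.1200, 0.2400, 0.2800)
After 2 weeks: (0.3216, 0.2208, 0.1808, 0.2768)
After 3 weeks: (0.3030, 0.2360, 0.1815, 0.2796)
After 4 weeks: (0.3007, 0.2371, 0.1830, 0.2792)
P(in Critical after 4 weeks) = 0.3007

0.3007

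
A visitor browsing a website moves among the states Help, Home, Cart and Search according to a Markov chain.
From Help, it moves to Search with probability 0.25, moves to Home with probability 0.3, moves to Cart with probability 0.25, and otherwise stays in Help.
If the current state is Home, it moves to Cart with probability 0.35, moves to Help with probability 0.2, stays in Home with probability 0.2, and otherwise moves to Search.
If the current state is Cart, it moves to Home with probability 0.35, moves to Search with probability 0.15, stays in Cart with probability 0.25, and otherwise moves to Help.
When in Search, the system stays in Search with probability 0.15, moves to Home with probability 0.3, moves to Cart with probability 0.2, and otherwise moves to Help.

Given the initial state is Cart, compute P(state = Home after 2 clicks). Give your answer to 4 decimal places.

0.2775

Propagate the distribution vector 2 clicks from Cart.
After 0 clicks: (0.0000, 0.0000, 1.0000, 0.0000)
After 1 click: (0.2500, 0.3500, 0.2500, 0.1500)
After 2 clicks: (0.2350, 0.2775, 0.2775, 0.2100)
P(in Home after 2 clicks) = 0.2775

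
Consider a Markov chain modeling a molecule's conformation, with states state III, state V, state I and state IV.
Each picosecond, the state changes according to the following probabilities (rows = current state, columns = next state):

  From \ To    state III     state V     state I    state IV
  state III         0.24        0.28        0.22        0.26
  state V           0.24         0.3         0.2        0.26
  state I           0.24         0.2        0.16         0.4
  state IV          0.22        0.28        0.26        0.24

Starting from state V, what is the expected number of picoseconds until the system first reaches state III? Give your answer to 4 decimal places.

4.2675

Let t(s) be the expected number of picoseconds to first reach state III from state s, with t(state III) = 0. Conditioning on the first picosecond:
t(state V) = 1 + 0.3·t(state V) + 0.2·t(state I) + 0.26·t(state IV)
t(state I) = 1 + 0.2·t(state V) + 0.16·t(state I) + 0.4·t(state IV)
t(state IV) = 1 + 0.28·t(state V) + 0.26·t(state I) + 0.24·t(state IV)
Solving: t(state V) = 4.2675, t(state I) = 4.2789, t(state IV) = 4.3518.
Expected picoseconds from state V to state III: 4.2675.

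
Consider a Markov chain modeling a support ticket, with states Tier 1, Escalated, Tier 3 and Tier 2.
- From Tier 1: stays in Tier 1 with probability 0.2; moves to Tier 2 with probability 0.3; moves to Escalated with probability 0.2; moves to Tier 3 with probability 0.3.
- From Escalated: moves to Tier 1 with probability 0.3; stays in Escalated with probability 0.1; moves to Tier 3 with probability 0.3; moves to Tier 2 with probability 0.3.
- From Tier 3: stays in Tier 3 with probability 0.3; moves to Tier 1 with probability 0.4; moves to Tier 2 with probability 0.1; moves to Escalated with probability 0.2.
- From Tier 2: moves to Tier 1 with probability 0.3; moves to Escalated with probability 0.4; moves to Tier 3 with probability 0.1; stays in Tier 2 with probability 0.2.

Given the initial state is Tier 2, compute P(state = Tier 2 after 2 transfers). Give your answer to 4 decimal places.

Propagate the distribution vector 2 transfers from Tier 2.
After 0 transfers: (0.0000, 0.0000, 0.0000, 1.0000)
After 1 transfer: (0.3000, 0.4000, 0.1000, 0.2000)
After 2 transfers: (0.2800, 0.2000, 0.2600, 0.2600)
P(in Tier 2 after 2 transfers) = 0.2600

0.2600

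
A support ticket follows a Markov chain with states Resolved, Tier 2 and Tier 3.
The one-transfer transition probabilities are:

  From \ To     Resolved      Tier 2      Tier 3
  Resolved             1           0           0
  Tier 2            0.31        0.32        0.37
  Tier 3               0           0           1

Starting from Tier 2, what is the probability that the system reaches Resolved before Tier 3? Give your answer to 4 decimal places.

Let h(s) be the probability of absorption at Resolved starting from transient state s. Then h(Resolved) = 1 and h(Tier 3) = 0. By first-step analysis:
h(Tier 2) = 0.31·1 + 0.32·h(Tier 2) + 0.37·0
Solving: h(Tier 2) = 0.4559.
Starting from Tier 2, the probability is 0.4559.

0.4559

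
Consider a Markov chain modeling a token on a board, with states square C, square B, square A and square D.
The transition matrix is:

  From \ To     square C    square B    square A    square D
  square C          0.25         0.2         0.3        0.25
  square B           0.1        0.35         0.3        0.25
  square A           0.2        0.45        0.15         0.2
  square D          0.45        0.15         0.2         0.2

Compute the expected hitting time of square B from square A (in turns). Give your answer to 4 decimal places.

Let t(s) be the expected number of turns to first reach square B from state s, with t(square B) = 0. Conditioning on the first turn:
t(square C) = 1 + 0.25·t(square C) + 0.3·t(square A) + 0.25·t(square D)
t(square A) = 1 + 0.2·t(square C) + 0.15·t(square A) + 0.2·t(square D)
t(square D) = 1 + 0.45·t(square C) + 0.2·t(square A) + 0.2·t(square D)
Solving: t(square C) = 4.0167, t(square A) = 3.1315, t(square D) = 4.2923.
Expected turns from square A to square B: 3.1315.

3.1315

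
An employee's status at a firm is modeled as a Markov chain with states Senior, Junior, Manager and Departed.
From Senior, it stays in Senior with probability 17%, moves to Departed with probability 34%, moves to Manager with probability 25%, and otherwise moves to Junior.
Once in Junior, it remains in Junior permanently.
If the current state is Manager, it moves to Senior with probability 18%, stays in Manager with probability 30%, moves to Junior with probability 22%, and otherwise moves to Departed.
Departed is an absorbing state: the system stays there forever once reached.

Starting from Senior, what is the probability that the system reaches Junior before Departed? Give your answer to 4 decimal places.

0.4160

Let h(s) be the probability of absorption at Junior starting from transient state s. Then h(Junior) = 1 and h(Departed) = 0. By first-step analysis:
h(Senior) = 0.17·h(Senior) + 0.24·1 + 0.25·h(Manager) + 0.34·0
h(Manager) = 0.18·h(Senior) + 0.22·1 + 0.3·h(Manager) + 0.3·0
Solving: h(Senior) = 0.4160, h(Manager) = 0.4213.
Starting from Senior, the probability is 0.4160.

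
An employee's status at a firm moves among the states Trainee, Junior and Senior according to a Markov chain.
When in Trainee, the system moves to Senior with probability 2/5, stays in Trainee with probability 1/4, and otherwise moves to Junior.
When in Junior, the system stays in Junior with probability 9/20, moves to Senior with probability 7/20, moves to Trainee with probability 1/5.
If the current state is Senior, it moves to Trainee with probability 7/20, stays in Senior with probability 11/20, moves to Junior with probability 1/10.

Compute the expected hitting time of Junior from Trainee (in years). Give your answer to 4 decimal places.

4.3038

Let t(s) be the expected number of years to first reach Junior from state s, with t(Junior) = 0. Conditioning on the first year:
t(Trainee) = 1 + 0.25·t(Trainee) + 0.4·t(Senior)
t(Senior) = 1 + 0.35·t(Trainee) + 0.55·t(Senior)
Solving: t(Trainee) = 4.3038, t(Senior) = 5.5696.
Expected years from Trainee to Junior: 4.3038.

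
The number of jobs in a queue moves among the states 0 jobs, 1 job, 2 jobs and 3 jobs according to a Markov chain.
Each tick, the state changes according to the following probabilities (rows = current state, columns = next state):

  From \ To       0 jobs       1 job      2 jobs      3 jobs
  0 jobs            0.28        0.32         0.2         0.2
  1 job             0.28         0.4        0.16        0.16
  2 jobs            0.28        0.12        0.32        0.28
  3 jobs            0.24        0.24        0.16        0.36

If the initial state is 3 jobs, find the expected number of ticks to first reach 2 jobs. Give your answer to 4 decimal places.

5.8645

Let t(s) be the expected number of ticks to first reach 2 jobs from state s, with t(2 jobs) = 0. Conditioning on the first tick:
t(0 jobs) = 1 + 0.28·t(0 jobs) + 0.32·t(1 job) + 0.2·t(3 jobs)
t(1 job) = 1 + 0.28·t(0 jobs) + 0.4·t(1 job) + 0.16·t(3 jobs)
t(3 jobs) = 1 + 0.24·t(0 jobs) + 0.24·t(1 job) + 0.36·t(3 jobs)
Solving: t(0 jobs) = 5.6192, t(1 job) = 5.8528, t(3 jobs) = 5.8645.
Expected ticks from 3 jobs to 2 jobs: 5.8645.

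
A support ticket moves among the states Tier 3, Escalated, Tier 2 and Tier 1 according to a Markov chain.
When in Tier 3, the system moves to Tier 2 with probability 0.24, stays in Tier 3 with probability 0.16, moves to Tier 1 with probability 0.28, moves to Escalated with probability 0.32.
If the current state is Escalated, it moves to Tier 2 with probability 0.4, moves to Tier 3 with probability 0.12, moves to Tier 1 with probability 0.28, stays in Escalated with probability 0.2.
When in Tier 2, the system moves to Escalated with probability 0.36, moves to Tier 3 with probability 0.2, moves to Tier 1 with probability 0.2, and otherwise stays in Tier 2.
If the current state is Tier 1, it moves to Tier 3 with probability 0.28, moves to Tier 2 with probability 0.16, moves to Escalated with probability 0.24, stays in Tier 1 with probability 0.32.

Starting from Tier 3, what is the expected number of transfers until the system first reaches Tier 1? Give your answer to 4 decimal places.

3.8909

Let t(s) be the expected number of transfers to first reach Tier 1 from state s, with t(Tier 1) = 0. Conditioning on the first transfer:
t(Tier 3) = 1 + 0.16·t(Tier 3) + 0.32·t(Escalated) + 0.24·t(Tier 2)
t(Escalated) = 1 + 0.12·t(Tier 3) + 0.2·t(Escalated) + 0.4·t(Tier 2)
t(Tier 2) = 1 + 0.2·t(Tier 3) + 0.36·t(Escalated) + 0.24·t(Tier 2)
Solving: t(Tier 3) = 3.8909, t(Escalated) = 3.9356, t(Tier 2) = 4.2039.
Expected transfers from Tier 3 to Tier 1: 3.8909.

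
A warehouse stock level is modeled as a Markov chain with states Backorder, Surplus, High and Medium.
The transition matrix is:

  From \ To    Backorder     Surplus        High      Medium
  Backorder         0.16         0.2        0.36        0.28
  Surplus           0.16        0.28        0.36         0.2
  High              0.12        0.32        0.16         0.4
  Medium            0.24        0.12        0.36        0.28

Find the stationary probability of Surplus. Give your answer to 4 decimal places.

0.2306

Let the stationary distribution be π with π = πP and π_1 + π_2 + π_3 + π_4 = 1.
π_1 = 0.16·π_1 + 0.16·π_2 + 0.12·π_3 + 0.24·π_4
π_2 = 0.2·π_1 + 0.28·π_2 + 0.32·π_3 + 0.12·π_4
π_3 = 0.36·π_1 + 0.36·π_2 + 0.16·π_3 + 0.36·π_4
Solving with the normalization constraint gives π = (0.1718, 0.2306, 0.3000, 0.2975).
So the stationary probability of Surplus is 0.2306.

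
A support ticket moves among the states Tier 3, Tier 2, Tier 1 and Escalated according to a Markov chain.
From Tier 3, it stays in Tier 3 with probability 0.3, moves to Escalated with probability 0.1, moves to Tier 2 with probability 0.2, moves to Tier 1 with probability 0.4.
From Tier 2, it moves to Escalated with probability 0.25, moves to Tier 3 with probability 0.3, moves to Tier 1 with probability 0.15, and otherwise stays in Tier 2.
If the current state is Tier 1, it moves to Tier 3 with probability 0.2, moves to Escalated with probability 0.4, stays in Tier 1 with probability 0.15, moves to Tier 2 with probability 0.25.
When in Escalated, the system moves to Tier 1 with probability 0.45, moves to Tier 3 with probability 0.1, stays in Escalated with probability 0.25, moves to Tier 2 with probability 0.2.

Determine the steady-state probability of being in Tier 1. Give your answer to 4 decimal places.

0.2828

Let the stationary distribution be π with π = πP and π_1 + π_2 + π_3 + π_4 = 1.
π_1 = 0.3·π_1 + 0.3·π_2 + 0.2·π_3 + 0.1·π_4
π_2 = 0.2·π_1 + 0.3·π_2 + 0.25·π_3 + 0.2·π_4
π_3 = 0.4·π_1 + 0.15·π_2 + 0.15·π_3 + 0.45·π_4
Solving with the normalization constraint gives π = (0.2198, 0.2379, 0.2828, 0.2594).
So the stationary probability of Tier 1 is 0.2828.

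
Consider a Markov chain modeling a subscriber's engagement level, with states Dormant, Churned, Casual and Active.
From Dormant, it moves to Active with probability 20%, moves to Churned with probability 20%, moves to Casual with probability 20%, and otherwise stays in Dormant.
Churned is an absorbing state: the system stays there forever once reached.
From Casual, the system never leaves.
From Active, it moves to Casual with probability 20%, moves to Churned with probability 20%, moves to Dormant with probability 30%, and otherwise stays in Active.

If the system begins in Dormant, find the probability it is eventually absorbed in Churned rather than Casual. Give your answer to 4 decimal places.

Let h(s) be the probability of absorption at Churned starting from transient state s. Then h(Churned) = 1 and h(Casual) = 0. By first-step analysis:
h(Dormant) = 0.4·h(Dormant) + 0.2·1 + 0.2·0 + 0.2·h(Active)
h(Active) = 0.3·h(Dormant) + 0.2·1 + 0.2·0 + 0.3·h(Active)
Solving: h(Dormant) = 0.5000, h(Active) = 0.5000.
Starting from Dormant, the probability is 0.5000.

0.5000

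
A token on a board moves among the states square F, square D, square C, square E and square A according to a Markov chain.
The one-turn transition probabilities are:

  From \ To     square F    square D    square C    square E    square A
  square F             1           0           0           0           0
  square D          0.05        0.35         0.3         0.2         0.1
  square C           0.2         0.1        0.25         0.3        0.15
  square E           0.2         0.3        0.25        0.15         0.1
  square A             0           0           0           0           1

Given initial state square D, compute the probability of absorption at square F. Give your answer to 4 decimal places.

Let h(s) be the probability of absorption at square F starting from transient state s. Then h(square F) = 1 and h(square A) = 0. By first-step analysis:
h(square D) = 0.05·1 + 0.35·h(square D) + 0.3·h(square C) + 0.2·h(square E) + 0.1·0
h(square C) = 0.2·1 + 0.1·h(square D) + 0.25·h(square C) + 0.3·h(square E) + 0.15·0
h(square E) = 0.2·1 + 0.3·h(square D) + 0.25·h(square C) + 0.15·h(square E) + 0.1·0
Solving: h(square D) = 0.5211, h(square C) = 0.5710, h(square E) = 0.5872.
Starting from square D, the probability is 0.5211.

0.5211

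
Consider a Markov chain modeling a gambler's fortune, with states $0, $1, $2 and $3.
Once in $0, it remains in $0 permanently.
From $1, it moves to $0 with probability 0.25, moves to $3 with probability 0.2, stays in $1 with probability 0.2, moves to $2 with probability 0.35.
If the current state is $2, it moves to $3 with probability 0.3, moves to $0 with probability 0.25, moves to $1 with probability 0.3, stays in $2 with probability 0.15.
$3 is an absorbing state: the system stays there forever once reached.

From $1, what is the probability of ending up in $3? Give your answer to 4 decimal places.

0.4783

Let h(s) be the probability of absorption at $3 starting from transient state s. Then h($3) = 1 and h($0) = 0. By first-step analysis:
h($1) = 0.25·0 + 0.2·h($1) + 0.35·h($2) + 0.2·1
h($2) = 0.25·0 + 0.3·h($1) + 0.15·h($2) + 0.3·1
Solving: h($1) = 0.4783, h($2) = 0.5217.
Starting from $1, the probability is 0.4783.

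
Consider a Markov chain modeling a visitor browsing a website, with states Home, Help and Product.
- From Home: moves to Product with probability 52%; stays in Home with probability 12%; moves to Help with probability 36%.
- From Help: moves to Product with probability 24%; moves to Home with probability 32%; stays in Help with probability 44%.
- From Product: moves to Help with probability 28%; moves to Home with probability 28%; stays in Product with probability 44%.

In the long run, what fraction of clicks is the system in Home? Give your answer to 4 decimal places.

0.2537

Let the stationary distribution be π with π = πP and π_1 + π_2 + π_3 = 1.
π_1 = 0.12·π_1 + 0.32·π_2 + 0.28·π_3
π_2 = 0.36·π_1 + 0.44·π_2 + 0.28·π_3
Solving with the normalization constraint gives π = (0.2537, 0.3575, 0.3888).
So the stationary probability of Home is 0.2537.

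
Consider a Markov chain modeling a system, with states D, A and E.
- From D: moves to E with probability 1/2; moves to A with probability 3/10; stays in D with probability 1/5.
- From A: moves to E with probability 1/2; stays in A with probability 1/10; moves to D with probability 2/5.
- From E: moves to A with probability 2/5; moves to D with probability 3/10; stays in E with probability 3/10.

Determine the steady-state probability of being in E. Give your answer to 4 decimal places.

0.4167

Let the stationary distribution be π with π = πP and π_1 + π_2 + π_3 = 1.
π_1 = 0.2·π_1 + 0.4·π_2 + 0.3·π_3
π_2 = 0.3·π_1 + 0.1·π_2 + 0.4·π_3
Solving with the normalization constraint gives π = (0.2986, 0.2847, 0.4167).
So the stationary probability of E is 0.4167.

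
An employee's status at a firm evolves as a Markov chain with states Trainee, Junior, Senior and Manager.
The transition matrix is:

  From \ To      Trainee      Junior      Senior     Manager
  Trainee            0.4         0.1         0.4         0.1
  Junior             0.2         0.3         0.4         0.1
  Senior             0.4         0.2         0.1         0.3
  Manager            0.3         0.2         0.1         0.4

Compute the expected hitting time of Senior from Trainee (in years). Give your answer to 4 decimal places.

Let t(s) be the expected number of years to first reach Senior from state s, with t(Senior) = 0. Conditioning on the first year:
t(Trainee) = 1 + 0.4·t(Trainee) + 0.1·t(Junior) + 0.1·t(Manager)
t(Junior) = 1 + 0.2·t(Trainee) + 0.3·t(Junior) + 0.1·t(Manager)
t(Manager) = 1 + 0.3·t(Trainee) + 0.2·t(Junior) + 0.4·t(Manager)
Solving: t(Trainee) = 2.8000, t(Junior) = 2.8000, t(Manager) = 4.0000.
Expected years from Trainee to Senior: 2.8000.

2.8000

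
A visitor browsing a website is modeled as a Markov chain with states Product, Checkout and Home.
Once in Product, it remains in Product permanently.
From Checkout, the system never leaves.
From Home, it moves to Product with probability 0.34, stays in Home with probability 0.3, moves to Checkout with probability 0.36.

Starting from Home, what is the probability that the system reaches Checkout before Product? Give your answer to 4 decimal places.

0.5143

Let h(s) be the probability of absorption at Checkout starting from transient state s. Then h(Checkout) = 1 and h(Product) = 0. By first-step analysis:
h(Home) = 0.34·0 + 0.36·1 + 0.3·h(Home)
Solving: h(Home) = 0.5143.
Starting from Home, the probability is 0.5143.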